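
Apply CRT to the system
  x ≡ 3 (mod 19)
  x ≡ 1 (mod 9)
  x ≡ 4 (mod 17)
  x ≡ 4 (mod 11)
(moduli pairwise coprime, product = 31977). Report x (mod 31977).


Product of moduli M = 19 · 9 · 17 · 11 = 31977.
Merge one congruence at a time:
  Start: x ≡ 3 (mod 19).
  Combine with x ≡ 1 (mod 9); new modulus lcm = 171.
    Write x = 3 + 19·t and substitute into x ≡ 1 (mod 9): 19·t ≡ 1 − 3 = -2 (mod 9).
    Reduce coefficients mod 9: 1·t ≡ 7 (mod 9).
    So t ≡ 7 (mod 9).
    Then x = 3 + 19·7 = 136, valid modulo lcm(19, 9) = 171: x ≡ 136 (mod 171).
  Combine with x ≡ 4 (mod 17); new modulus lcm = 2907.
    Write x = 136 + 171·t and substitute into x ≡ 4 (mod 17): 171·t ≡ 4 − 136 = -132 (mod 17).
    Reduce coefficients mod 17: 1·t ≡ 4 (mod 17).
    So t ≡ 4 (mod 17).
    Then x = 136 + 171·4 = 820, valid modulo lcm(171, 17) = 2907: x ≡ 820 (mod 2907).
  Combine with x ≡ 4 (mod 11); new modulus lcm = 31977.
    Write x = 820 + 2907·t and substitute into x ≡ 4 (mod 11): 2907·t ≡ 4 − 820 = -816 (mod 11).
    Reduce coefficients mod 11: 3·t ≡ 9 (mod 11).
    The inverse of 3 mod 11 is 4 (since 3·4 = 12 = 1·11 + 1), so t ≡ 4·9 = 36 ≡ 3 (mod 11).
    Then x = 820 + 2907·3 = 9541, valid modulo lcm(2907, 11) = 31977: x ≡ 9541 (mod 31977).
Verify against each original: 9541 mod 19 = 3, 9541 mod 9 = 1, 9541 mod 17 = 4, 9541 mod 11 = 4.

x ≡ 9541 (mod 31977).


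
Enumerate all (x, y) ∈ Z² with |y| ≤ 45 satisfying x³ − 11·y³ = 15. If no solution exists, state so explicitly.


The equation is x³ - 11y³ = 15. For fixed y, x³ = 11·y³ + 15, so a solution requires the RHS to be a perfect cube.
Strategy: iterate y from -45 to 45, compute RHS = 11·y³ + 15, and check whether it is a (positive or negative) perfect cube.
Check small values of y:
  y = 0: RHS = 15 is not a perfect cube.
  y = 1: RHS = 26 is not a perfect cube.
  y = -1: RHS = 4 is not a perfect cube.
  y = 2: RHS = 103 is not a perfect cube.
  y = -2: RHS = -73 is not a perfect cube.
  y = 3: RHS = 312 is not a perfect cube.
  y = -3: RHS = -282 is not a perfect cube.
Continuing the search up to |y| = 45 finds no solutions either.
No (x, y) in the scanned range satisfies the equation.

No integer solutions with |y| ≤ 45.


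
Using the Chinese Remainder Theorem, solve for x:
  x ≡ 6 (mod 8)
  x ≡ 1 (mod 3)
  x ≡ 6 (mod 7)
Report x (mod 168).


Moduli 8, 3, 7 are pairwise coprime; by CRT there is a unique solution modulo M = 8 · 3 · 7 = 168.
Solve pairwise, accumulating the modulus:
  Start with x ≡ 6 (mod 8).
  Combine with x ≡ 1 (mod 3): since gcd(8, 3) = 1, we get a unique residue mod 24.
    Write x = 6 + 8·t and substitute into x ≡ 1 (mod 3): 8·t ≡ 1 − 6 = -5 (mod 3).
    Reduce coefficients mod 3: 2·t ≡ 1 (mod 3).
    The inverse of 2 mod 3 is 2 (since 2·2 = 4 = 1·3 + 1), so t ≡ 2·1 = 2 ≡ 2 (mod 3).
    Then x = 6 + 8·2 = 22, valid modulo lcm(8, 3) = 24: x ≡ 22 (mod 24).
  Combine with x ≡ 6 (mod 7): since gcd(24, 7) = 1, we get a unique residue mod 168.
    Write x = 22 + 24·t and substitute into x ≡ 6 (mod 7): 24·t ≡ 6 − 22 = -16 (mod 7).
    Reduce coefficients mod 7: 3·t ≡ 5 (mod 7).
    The inverse of 3 mod 7 is 5 (since 3·5 = 15 = 2·7 + 1), so t ≡ 5·5 = 25 ≡ 4 (mod 7).
    Then x = 22 + 24·4 = 118, valid modulo lcm(24, 7) = 168: x ≡ 118 (mod 168).
Verify: 118 mod 8 = 6 ✓, 118 mod 3 = 1 ✓, 118 mod 7 = 6 ✓.

x ≡ 118 (mod 168).


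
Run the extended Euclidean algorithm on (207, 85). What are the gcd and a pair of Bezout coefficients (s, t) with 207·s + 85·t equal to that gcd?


Euclidean algorithm on (207, 85) — divide until remainder is 0:
  207 = 2 · 85 + 37
  85 = 2 · 37 + 11
  37 = 3 · 11 + 4
  11 = 2 · 4 + 3
  4 = 1 · 3 + 1
  3 = 3 · 1 + 0
gcd(207, 85) = 1.
Track Bezout coefficients alongside the remainders: start with r₀ = 207 = a·1 + b·0 (s = 1, t = 0) and r₁ = 85 = a·0 + b·1 (s = 0, t = 1); each new remainder r_{k+1} = r_{k-1} − q_k·r_k inherits s_{k+1} = s_{k-1} − q_k·s_k, t_{k+1} = t_{k-1} − q_k·t_k, so r_k = a·s_k + b·t_k at every step:
  q = 2: r = 37, s = 1 − 2·0 = 1, t = 0 − 2·1 = -2  (check: 207·1 + 85·(-2) = 37)
  q = 2: r = 11, s = 0 − 2·1 = -2, t = 1 − 2·(-2) = 5  (check: 207·(-2) + 85·5 = 11)
  q = 3: r = 4, s = 1 − 3·(-2) = 7, t = -2 − 3·5 = -17  (check: 207·7 + 85·(-17) = 4)
  q = 2: r = 3, s = -2 − 2·7 = -16, t = 5 − 2·(-17) = 39  (check: 207·(-16) + 85·39 = 3)
  q = 1: r = 1, s = 7 − 1·(-16) = 23, t = -17 − 1·39 = -56  (check: 207·23 + 85·(-56) = 1)
The row with r = 1 (the gcd) gives the Bezout coefficients s = 23, t = -56.
Result: 207 · (23) + 85 · (-56) = 1.

gcd(207, 85) = 1; s = 23, t = -56 (check: 207·23 + 85·(-56) = 1).


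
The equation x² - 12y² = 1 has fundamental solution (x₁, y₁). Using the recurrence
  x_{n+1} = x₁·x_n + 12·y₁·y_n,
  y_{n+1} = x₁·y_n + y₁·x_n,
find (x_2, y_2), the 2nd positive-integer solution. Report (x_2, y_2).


Step 1: Find the fundamental solution (x₁, y₁) of x² - 12y² = 1.
  Expand √12 as a continued fraction. a₀ = ⌊√12⌋ = 3; iterate m_{k+1} = d_k·a_k − m_k, d_{k+1} = (12 − m_{k+1}²)/d_k, a_{k+1} = ⌊(a₀ + m_{k+1})/d_{k+1}⌋ (starting m₀ = 0, d₀ = 1), with convergents p_k = a_k·p_{k-1} + p_{k-2}, q_k = a_k·q_{k-1} + q_{k-2} (p₋₁ = 1, q₋₁ = 0):
  k = 0: a₀ = 3; p₀/q₀ = 3/1; p₀² − 12·q₀² = 9 − 12 = -3.
  k = 1: m = 3, d = 3, a = ⌊(3 + 3)/3⌋ = 2; p/q = (2·3 + 1)/(2·1 + 0) = 7/2; p² − 12·q² = 49 − 48 = 1.
  The first convergent with p² − 12·q² = 1 gives the fundamental solution (x₁, y₁) = (7, 2).
Step 2: Apply the recurrence (x_{n+1}, y_{n+1}) = (x₁x_n + 12y₁y_n, x₁y_n + y₁x_n) repeatedly.
  From (x_1, y_1) = (7, 2): x_2 = 7·7 + 12·2·2 = 97; y_2 = 7·2 + 2·7 = 28.
Step 3: Verify x_2² - 12·y_2² = 9409 - 9408 = 1 (should be 1). ✓

(x_1, y_1) = (7, 2); (x_2, y_2) = (97, 28).


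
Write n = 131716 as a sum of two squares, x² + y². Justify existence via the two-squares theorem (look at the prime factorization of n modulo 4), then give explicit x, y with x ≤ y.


Step 1: Factor n = 131716 = 2^2 · 13 · 17 · 149.
Step 2: Check the mod-4 condition on each prime factor: 2 = 2 (special); 13 ≡ 1 (mod 4), exponent 1; 17 ≡ 1 (mod 4), exponent 1; 149 ≡ 1 (mod 4), exponent 1.
All primes ≡ 3 (mod 4) appear to even exponent (or don't appear), so by the two-squares theorem n IS expressible as a sum of two squares.
Step 3: Build a representation. Group n = k² · m with k = 2 and m = 13 · 17 · 149 = 32929 (a product of primes ≡ 1 (mod 4)); a representation of m scales to one of n via (k·x)² + (k·y)² = k²(x² + y²). Each prime p ≡ 1 (mod 4) is itself a sum of two squares; find a² by testing p − a² for a perfect square:
  13: 13 − 1² = 12, 13 − 2² = 9 = 3² ⇒ 13 = 2² + 3².
  17: 17 − 1² = 16 = 4² ⇒ 17 = 1² + 4².
  149: 149 − 1² = 148, 149 − 2² = 145, 149 − 3² = 140, 149 − 4² = 133, 149 − 5² = 124, 149 − 6² = 113, 149 − 7² = 100 = 10² ⇒ 149 = 7² + 10².
  Combine using the Brahmagupta–Fibonacci identity (a² + b²)(c² + d²) = (ac − bd)² + (ad + bc)² = (ac + bd)² + (ad − bc)²:
  13 · 17 = 221: from (2² + 3²)(1² + 4²), take (2·1 − 3·4, 2·4 + 3·1) = (2 − 12, 8 + 3) = (-10, 11); dropping signs (only squares matter) gives (10, 11); check 10² + 11² = 100 + 121 = 221 ✓.
  221 · 149 = 32929: from (10² + 11²)(7² + 10²), take (10·7 − 11·10, 10·10 + 11·7) = (70 − 110, 100 + 77) = (-40, 177); dropping signs (only squares matter) gives (40, 177); check 40² + 177² = 1600 + 31329 = 32929 ✓.
  Scale by k = 2: (2·40, 2·177) = (80, 354).
Step 4: Order so x ≤ y and verify: 80² + 354² = 6400 + 125316 = 131716 = n. ✓

n = 131716 = 80² + 354² (one valid representation with x ≤ y).


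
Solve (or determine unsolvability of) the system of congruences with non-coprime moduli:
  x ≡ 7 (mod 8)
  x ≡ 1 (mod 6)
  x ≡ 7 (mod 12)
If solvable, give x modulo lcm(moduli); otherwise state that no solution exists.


Moduli 8, 6, 12 are not pairwise coprime, so CRT works modulo lcm(m_i) when all pairwise compatibility conditions hold.
Pairwise compatibility: gcd(m_i, m_j) must divide a_i - a_j for every pair.
Merge one congruence at a time:
  Start: x ≡ 7 (mod 8).
  Combine with x ≡ 1 (mod 6): gcd(8, 6) = 2; 1 - 7 = -6, which IS divisible by 2, so compatible.
    Write x = 7 + 8·t and substitute into x ≡ 1 (mod 6): 8·t ≡ 1 − 7 = -6 (mod 6).
    Divide the congruence (and modulus) by g = 2: 4·t ≡ -3 (mod 3).
    Reduce coefficients mod 3: 1·t ≡ 0 (mod 3).
    So t ≡ 0 (mod 3).
    Then x = 7 + 8·0 = 7, valid modulo lcm(8, 6) = 24: x ≡ 7 (mod 24).
  Combine with x ≡ 7 (mod 12): gcd(24, 12) = 12; 7 - 7 = 0, which IS divisible by 12, so compatible.
    Write x = 7 + 24·t and substitute into x ≡ 7 (mod 12): 24·t ≡ 7 − 7 = 0 (mod 12).
    Divide the congruence (and modulus) by g = 12: 2·t ≡ 0 (mod 1).
    Modulo 1 every t works; take t = 0.
    Then x = 7 + 24·0 = 7, valid modulo lcm(24, 12) = 24: x ≡ 7 (mod 24).
Verify: 7 mod 8 = 7, 7 mod 6 = 1, 7 mod 12 = 7.

x ≡ 7 (mod 24).


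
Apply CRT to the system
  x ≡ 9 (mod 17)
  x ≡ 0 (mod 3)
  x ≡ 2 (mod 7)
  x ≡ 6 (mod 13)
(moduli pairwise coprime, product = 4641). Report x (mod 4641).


Product of moduli M = 17 · 3 · 7 · 13 = 4641.
Merge one congruence at a time:
  Start: x ≡ 9 (mod 17).
  Combine with x ≡ 0 (mod 3); new modulus lcm = 51.
    Write x = 9 + 17·t and substitute into x ≡ 0 (mod 3): 17·t ≡ 0 − 9 = -9 (mod 3).
    Reduce coefficients mod 3: 2·t ≡ 0 (mod 3).
    The inverse of 2 mod 3 is 2 (since 2·2 = 4 = 1·3 + 1), so t ≡ 2·0 = 0 ≡ 0 (mod 3).
    Then x = 9 + 17·0 = 9, valid modulo lcm(17, 3) = 51: x ≡ 9 (mod 51).
  Combine with x ≡ 2 (mod 7); new modulus lcm = 357.
    Write x = 9 + 51·t and substitute into x ≡ 2 (mod 7): 51·t ≡ 2 − 9 = -7 (mod 7).
    Reduce coefficients mod 7: 2·t ≡ 0 (mod 7).
    The inverse of 2 mod 7 is 4 (since 2·4 = 8 = 1·7 + 1), so t ≡ 4·0 = 0 ≡ 0 (mod 7).
    Then x = 9 + 51·0 = 9, valid modulo lcm(51, 7) = 357: x ≡ 9 (mod 357).
  Combine with x ≡ 6 (mod 13); new modulus lcm = 4641.
    Write x = 9 + 357·t and substitute into x ≡ 6 (mod 13): 357·t ≡ 6 − 9 = -3 (mod 13).
    Reduce coefficients mod 13: 6·t ≡ 10 (mod 13).
    The inverse of 6 mod 13 is 11 (since 6·11 = 66 = 5·13 + 1), so t ≡ 11·10 = 110 ≡ 6 (mod 13).
    Then x = 9 + 357·6 = 2151, valid modulo lcm(357, 13) = 4641: x ≡ 2151 (mod 4641).
Verify against each original: 2151 mod 17 = 9, 2151 mod 3 = 0, 2151 mod 7 = 2, 2151 mod 13 = 6.

x ≡ 2151 (mod 4641).


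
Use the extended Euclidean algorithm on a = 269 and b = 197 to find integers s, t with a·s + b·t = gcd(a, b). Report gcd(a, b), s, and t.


Euclidean algorithm on (269, 197) — divide until remainder is 0:
  269 = 1 · 197 + 72
  197 = 2 · 72 + 53
  72 = 1 · 53 + 19
  53 = 2 · 19 + 15
  19 = 1 · 15 + 4
  15 = 3 · 4 + 3
  4 = 1 · 3 + 1
  3 = 3 · 1 + 0
gcd(269, 197) = 1.
Track Bezout coefficients alongside the remainders: start with r₀ = 269 = a·1 + b·0 (s = 1, t = 0) and r₁ = 197 = a·0 + b·1 (s = 0, t = 1); each new remainder r_{k+1} = r_{k-1} − q_k·r_k inherits s_{k+1} = s_{k-1} − q_k·s_k, t_{k+1} = t_{k-1} − q_k·t_k, so r_k = a·s_k + b·t_k at every step:
  q = 1: r = 72, s = 1 − 1·0 = 1, t = 0 − 1·1 = -1  (check: 269·1 + 197·(-1) = 72)
  q = 2: r = 53, s = 0 − 2·1 = -2, t = 1 − 2·(-1) = 3  (check: 269·(-2) + 197·3 = 53)
  q = 1: r = 19, s = 1 − 1·(-2) = 3, t = -1 − 1·3 = -4  (check: 269·3 + 197·(-4) = 19)
  q = 2: r = 15, s = -2 − 2·3 = -8, t = 3 − 2·(-4) = 11  (check: 269·(-8) + 197·11 = 15)
  q = 1: r = 4, s = 3 − 1·(-8) = 11, t = -4 − 1·11 = -15  (check: 269·11 + 197·(-15) = 4)
  q = 3: r = 3, s = -8 − 3·11 = -41, t = 11 − 3·(-15) = 56  (check: 269·(-41) + 197·56 = 3)
  q = 1: r = 1, s = 11 − 1·(-41) = 52, t = -15 − 1·56 = -71  (check: 269·52 + 197·(-71) = 1)
The row with r = 1 (the gcd) gives the Bezout coefficients s = 52, t = -71.
Result: 269 · (52) + 197 · (-71) = 1.

gcd(269, 197) = 1; s = 52, t = -71 (check: 269·52 + 197·(-71) = 1).


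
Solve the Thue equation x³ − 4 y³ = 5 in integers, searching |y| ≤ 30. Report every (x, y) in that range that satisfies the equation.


The equation is x³ - 4y³ = 5. For fixed y, x³ = 4·y³ + 5, so a solution requires the RHS to be a perfect cube.
Strategy: iterate y from -30 to 30, compute RHS = 4·y³ + 5, and check whether it is a (positive or negative) perfect cube.
Check small values of y:
  y = 0: RHS = 5 is not a perfect cube.
  y = 1: RHS = 9 is not a perfect cube.
  y = -1: RHS = 1 = (1)³ ⇒ x = 1 works.
  y = 2: RHS = 37 is not a perfect cube.
  y = -2: RHS = -27 = (-3)³ ⇒ x = -3 works.
  y = 3: RHS = 113 is not a perfect cube.
  y = -3: RHS = -103 is not a perfect cube.
Continuing the search up to |y| = 30 finds no further solutions beyond those listed.
Collected solutions: (1, -1), (-3, -2).

Solutions (with |y| ≤ 30): (1, -1), (-3, -2).


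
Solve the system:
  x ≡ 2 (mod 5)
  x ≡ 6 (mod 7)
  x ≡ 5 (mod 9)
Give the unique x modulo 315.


Moduli 5, 7, 9 are pairwise coprime; by CRT there is a unique solution modulo M = 5 · 7 · 9 = 315.
Solve pairwise, accumulating the modulus:
  Start with x ≡ 2 (mod 5).
  Combine with x ≡ 6 (mod 7): since gcd(5, 7) = 1, we get a unique residue mod 35.
    Write x = 2 + 5·t and substitute into x ≡ 6 (mod 7): 5·t ≡ 6 − 2 = 4 (mod 7).
    The inverse of 5 mod 7 is 3 (since 5·3 = 15 = 2·7 + 1), so t ≡ 3·4 = 12 ≡ 5 (mod 7).
    Then x = 2 + 5·5 = 27, valid modulo lcm(5, 7) = 35: x ≡ 27 (mod 35).
  Combine with x ≡ 5 (mod 9): since gcd(35, 9) = 1, we get a unique residue mod 315.
    Write x = 27 + 35·t and substitute into x ≡ 5 (mod 9): 35·t ≡ 5 − 27 = -22 (mod 9).
    Reduce coefficients mod 9: 8·t ≡ 5 (mod 9).
    The inverse of 8 mod 9 is 8 (since 8·8 = 64 = 7·9 + 1), so t ≡ 8·5 = 40 ≡ 4 (mod 9).
    Then x = 27 + 35·4 = 167, valid modulo lcm(35, 9) = 315: x ≡ 167 (mod 315).
Verify: 167 mod 5 = 2 ✓, 167 mod 7 = 6 ✓, 167 mod 9 = 5 ✓.

x ≡ 167 (mod 315).


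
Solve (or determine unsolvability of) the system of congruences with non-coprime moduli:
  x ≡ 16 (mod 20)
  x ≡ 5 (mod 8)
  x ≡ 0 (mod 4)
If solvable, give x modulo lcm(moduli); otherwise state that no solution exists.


Moduli 20, 8, 4 are not pairwise coprime, so CRT works modulo lcm(m_i) when all pairwise compatibility conditions hold.
Pairwise compatibility: gcd(m_i, m_j) must divide a_i - a_j for every pair.
Merge one congruence at a time:
  Start: x ≡ 16 (mod 20).
  Combine with x ≡ 5 (mod 8): gcd(20, 8) = 4, and 5 - 16 = -11 is NOT divisible by 4.
    ⇒ system is inconsistent (no integer solution).

No solution (the system is inconsistent).


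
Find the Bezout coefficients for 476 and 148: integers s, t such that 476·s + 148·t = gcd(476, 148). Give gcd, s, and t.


Euclidean algorithm on (476, 148) — divide until remainder is 0:
  476 = 3 · 148 + 32
  148 = 4 · 32 + 20
  32 = 1 · 20 + 12
  20 = 1 · 12 + 8
  12 = 1 · 8 + 4
  8 = 2 · 4 + 0
gcd(476, 148) = 4.
Track Bezout coefficients alongside the remainders: start with r₀ = 476 = a·1 + b·0 (s = 1, t = 0) and r₁ = 148 = a·0 + b·1 (s = 0, t = 1); each new remainder r_{k+1} = r_{k-1} − q_k·r_k inherits s_{k+1} = s_{k-1} − q_k·s_k, t_{k+1} = t_{k-1} − q_k·t_k, so r_k = a·s_k + b·t_k at every step:
  q = 3: r = 32, s = 1 − 3·0 = 1, t = 0 − 3·1 = -3  (check: 476·1 + 148·(-3) = 32)
  q = 4: r = 20, s = 0 − 4·1 = -4, t = 1 − 4·(-3) = 13  (check: 476·(-4) + 148·13 = 20)
  q = 1: r = 12, s = 1 − 1·(-4) = 5, t = -3 − 1·13 = -16  (check: 476·5 + 148·(-16) = 12)
  q = 1: r = 8, s = -4 − 1·5 = -9, t = 13 − 1·(-16) = 29  (check: 476·(-9) + 148·29 = 8)
  q = 1: r = 4, s = 5 − 1·(-9) = 14, t = -16 − 1·29 = -45  (check: 476·14 + 148·(-45) = 4)
The row with r = 4 (the gcd) gives the Bezout coefficients s = 14, t = -45.
Result: 476 · (14) + 148 · (-45) = 4.

gcd(476, 148) = 4; s = 14, t = -45 (check: 476·14 + 148·(-45) = 4).


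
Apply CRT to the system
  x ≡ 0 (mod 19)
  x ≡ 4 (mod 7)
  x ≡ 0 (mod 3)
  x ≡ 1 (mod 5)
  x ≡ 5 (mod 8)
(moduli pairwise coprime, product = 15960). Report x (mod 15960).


Product of moduli M = 19 · 7 · 3 · 5 · 8 = 15960.
Merge one congruence at a time:
  Start: x ≡ 0 (mod 19).
  Combine with x ≡ 4 (mod 7); new modulus lcm = 133.
    Write x = 0 + 19·t and substitute into x ≡ 4 (mod 7): 19·t ≡ 4 − 0 = 4 (mod 7).
    Reduce coefficients mod 7: 5·t ≡ 4 (mod 7).
    The inverse of 5 mod 7 is 3 (since 5·3 = 15 = 2·7 + 1), so t ≡ 3·4 = 12 ≡ 5 (mod 7).
    Then x = 0 + 19·5 = 95, valid modulo lcm(19, 7) = 133: x ≡ 95 (mod 133).
  Combine with x ≡ 0 (mod 3); new modulus lcm = 399.
    Write x = 95 + 133·t and substitute into x ≡ 0 (mod 3): 133·t ≡ 0 − 95 = -95 (mod 3).
    Reduce coefficients mod 3: 1·t ≡ 1 (mod 3).
    So t ≡ 1 (mod 3).
    Then x = 95 + 133·1 = 228, valid modulo lcm(133, 3) = 399: x ≡ 228 (mod 399).
  Combine with x ≡ 1 (mod 5); new modulus lcm = 1995.
    Write x = 228 + 399·t and substitute into x ≡ 1 (mod 5): 399·t ≡ 1 − 228 = -227 (mod 5).
    Reduce coefficients mod 5: 4·t ≡ 3 (mod 5).
    The inverse of 4 mod 5 is 4 (since 4·4 = 16 = 3·5 + 1), so t ≡ 4·3 = 12 ≡ 2 (mod 5).
    Then x = 228 + 399·2 = 1026, valid modulo lcm(399, 5) = 1995: x ≡ 1026 (mod 1995).
  Combine with x ≡ 5 (mod 8); new modulus lcm = 15960.
    Write x = 1026 + 1995·t and substitute into x ≡ 5 (mod 8): 1995·t ≡ 5 − 1026 = -1021 (mod 8).
    Reduce coefficients mod 8: 3·t ≡ 3 (mod 8).
    The inverse of 3 mod 8 is 3 (since 3·3 = 9 = 1·8 + 1), so t ≡ 3·3 = 9 ≡ 1 (mod 8).
    Then x = 1026 + 1995·1 = 3021, valid modulo lcm(1995, 8) = 15960: x ≡ 3021 (mod 15960).
Verify against each original: 3021 mod 19 = 0, 3021 mod 7 = 4, 3021 mod 3 = 0, 3021 mod 5 = 1, 3021 mod 8 = 5.

x ≡ 3021 (mod 15960).


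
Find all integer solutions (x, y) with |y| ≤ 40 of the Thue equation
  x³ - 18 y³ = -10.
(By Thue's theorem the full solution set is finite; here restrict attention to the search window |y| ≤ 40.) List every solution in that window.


The equation is x³ - 18y³ = -10. For fixed y, x³ = 18·y³ − 10, so a solution requires the RHS to be a perfect cube.
Strategy: iterate y from -40 to 40, compute RHS = 18·y³ − 10, and check whether it is a (positive or negative) perfect cube.
Check small values of y:
  y = 0: RHS = -10 is not a perfect cube.
  y = 1: RHS = 8 = (2)³ ⇒ x = 2 works.
  y = -1: RHS = -28 is not a perfect cube.
  y = 2: RHS = 134 is not a perfect cube.
  y = -2: RHS = -154 is not a perfect cube.
  y = 3: RHS = 476 is not a perfect cube.
  y = -3: RHS = -496 is not a perfect cube.
Continuing the search up to |y| = 40 finds no further solutions beyond those listed.
Collected solutions: (2, 1).

Solutions (with |y| ≤ 40): (2, 1).


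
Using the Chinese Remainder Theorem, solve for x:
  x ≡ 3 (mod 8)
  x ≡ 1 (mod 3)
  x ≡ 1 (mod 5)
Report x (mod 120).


Moduli 8, 3, 5 are pairwise coprime; by CRT there is a unique solution modulo M = 8 · 3 · 5 = 120.
Solve pairwise, accumulating the modulus:
  Start with x ≡ 3 (mod 8).
  Combine with x ≡ 1 (mod 3): since gcd(8, 3) = 1, we get a unique residue mod 24.
    Write x = 3 + 8·t and substitute into x ≡ 1 (mod 3): 8·t ≡ 1 − 3 = -2 (mod 3).
    Reduce coefficients mod 3: 2·t ≡ 1 (mod 3).
    The inverse of 2 mod 3 is 2 (since 2·2 = 4 = 1·3 + 1), so t ≡ 2·1 = 2 ≡ 2 (mod 3).
    Then x = 3 + 8·2 = 19, valid modulo lcm(8, 3) = 24: x ≡ 19 (mod 24).
  Combine with x ≡ 1 (mod 5): since gcd(24, 5) = 1, we get a unique residue mod 120.
    Write x = 19 + 24·t and substitute into x ≡ 1 (mod 5): 24·t ≡ 1 − 19 = -18 (mod 5).
    Reduce coefficients mod 5: 4·t ≡ 2 (mod 5).
    The inverse of 4 mod 5 is 4 (since 4·4 = 16 = 3·5 + 1), so t ≡ 4·2 = 8 ≡ 3 (mod 5).
    Then x = 19 + 24·3 = 91, valid modulo lcm(24, 5) = 120: x ≡ 91 (mod 120).
Verify: 91 mod 8 = 3 ✓, 91 mod 3 = 1 ✓, 91 mod 5 = 1 ✓.

x ≡ 91 (mod 120).


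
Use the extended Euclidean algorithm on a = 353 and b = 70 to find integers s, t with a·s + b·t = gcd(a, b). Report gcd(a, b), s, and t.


Euclidean algorithm on (353, 70) — divide until remainder is 0:
  353 = 5 · 70 + 3
  70 = 23 · 3 + 1
  3 = 3 · 1 + 0
gcd(353, 70) = 1.
Track Bezout coefficients alongside the remainders: start with r₀ = 353 = a·1 + b·0 (s = 1, t = 0) and r₁ = 70 = a·0 + b·1 (s = 0, t = 1); each new remainder r_{k+1} = r_{k-1} − q_k·r_k inherits s_{k+1} = s_{k-1} − q_k·s_k, t_{k+1} = t_{k-1} − q_k·t_k, so r_k = a·s_k + b·t_k at every step:
  q = 5: r = 3, s = 1 − 5·0 = 1, t = 0 − 5·1 = -5  (check: 353·1 + 70·(-5) = 3)
  q = 23: r = 1, s = 0 − 23·1 = -23, t = 1 − 23·(-5) = 116  (check: 353·(-23) + 70·116 = 1)
The row with r = 1 (the gcd) gives the Bezout coefficients s = -23, t = 116.
Result: 353 · (-23) + 70 · (116) = 1.

gcd(353, 70) = 1; s = -23, t = 116 (check: 353·(-23) + 70·116 = 1).


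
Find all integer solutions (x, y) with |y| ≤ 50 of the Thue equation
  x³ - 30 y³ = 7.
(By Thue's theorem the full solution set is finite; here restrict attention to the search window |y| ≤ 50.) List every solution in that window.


The equation is x³ - 30y³ = 7. For fixed y, x³ = 30·y³ + 7, so a solution requires the RHS to be a perfect cube.
Strategy: iterate y from -50 to 50, compute RHS = 30·y³ + 7, and check whether it is a (positive or negative) perfect cube.
Check small values of y:
  y = 0: RHS = 7 is not a perfect cube.
  y = 1: RHS = 37 is not a perfect cube.
  y = -1: RHS = -23 is not a perfect cube.
  y = 2: RHS = 247 is not a perfect cube.
  y = -2: RHS = -233 is not a perfect cube.
  y = 3: RHS = 817 is not a perfect cube.
  y = -3: RHS = -803 is not a perfect cube.
Continuing the search up to |y| = 50 finds no solutions either.
No (x, y) in the scanned range satisfies the equation.

No integer solutions with |y| ≤ 50.


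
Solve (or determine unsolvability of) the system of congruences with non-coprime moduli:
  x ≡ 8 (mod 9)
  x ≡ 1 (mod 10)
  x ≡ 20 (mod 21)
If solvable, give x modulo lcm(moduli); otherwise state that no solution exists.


Moduli 9, 10, 21 are not pairwise coprime, so CRT works modulo lcm(m_i) when all pairwise compatibility conditions hold.
Pairwise compatibility: gcd(m_i, m_j) must divide a_i - a_j for every pair.
Merge one congruence at a time:
  Start: x ≡ 8 (mod 9).
  Combine with x ≡ 1 (mod 10): gcd(9, 10) = 1; 1 - 8 = -7, which IS divisible by 1, so compatible.
    Write x = 8 + 9·t and substitute into x ≡ 1 (mod 10): 9·t ≡ 1 − 8 = -7 (mod 10).
    Reduce coefficients mod 10: 9·t ≡ 3 (mod 10).
    The inverse of 9 mod 10 is 9 (since 9·9 = 81 = 8·10 + 1), so t ≡ 9·3 = 27 ≡ 7 (mod 10).
    Then x = 8 + 9·7 = 71, valid modulo lcm(9, 10) = 90: x ≡ 71 (mod 90).
  Combine with x ≡ 20 (mod 21): gcd(90, 21) = 3; 20 - 71 = -51, which IS divisible by 3, so compatible.
    Write x = 71 + 90·t and substitute into x ≡ 20 (mod 21): 90·t ≡ 20 − 71 = -51 (mod 21).
    Divide the congruence (and modulus) by g = 3: 30·t ≡ -17 (mod 7).
    Reduce coefficients mod 7: 2·t ≡ 4 (mod 7).
    The inverse of 2 mod 7 is 4 (since 2·4 = 8 = 1·7 + 1), so t ≡ 4·4 = 16 ≡ 2 (mod 7).
    Then x = 71 + 90·2 = 251, valid modulo lcm(90, 21) = 630: x ≡ 251 (mod 630).
Verify: 251 mod 9 = 8, 251 mod 10 = 1, 251 mod 21 = 20.

x ≡ 251 (mod 630).


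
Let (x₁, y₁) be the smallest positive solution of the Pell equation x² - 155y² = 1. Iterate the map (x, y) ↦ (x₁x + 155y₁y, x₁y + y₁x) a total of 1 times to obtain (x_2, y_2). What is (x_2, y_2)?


Step 1: Find the fundamental solution (x₁, y₁) of x² - 155y² = 1.
  Expand √155 as a continued fraction. a₀ = ⌊√155⌋ = 12; iterate m_{k+1} = d_k·a_k − m_k, d_{k+1} = (155 − m_{k+1}²)/d_k, a_{k+1} = ⌊(a₀ + m_{k+1})/d_{k+1}⌋ (starting m₀ = 0, d₀ = 1), with convergents p_k = a_k·p_{k-1} + p_{k-2}, q_k = a_k·q_{k-1} + q_{k-2} (p₋₁ = 1, q₋₁ = 0):
  k = 0: a₀ = 12; p₀/q₀ = 12/1; p₀² − 155·q₀² = 144 − 155 = -11.
  k = 1: m = 12, d = 11, a = ⌊(12 + 12)/11⌋ = 2; p/q = (2·12 + 1)/(2·1 + 0) = 25/2; p² − 155·q² = 625 − 620 = 5.
  k = 2: m = 10, d = 5, a = ⌊(12 + 10)/5⌋ = 4; p/q = (4·25 + 12)/(4·2 + 1) = 112/9; p² − 155·q² = 12544 − 12555 = -11.
  k = 3: m = 10, d = 11, a = ⌊(12 + 10)/11⌋ = 2; p/q = (2·112 + 25)/(2·9 + 2) = 249/20; p² − 155·q² = 62001 − 62000 = 1.
  The first convergent with p² − 155·q² = 1 gives the fundamental solution (x₁, y₁) = (249, 20).
Step 2: Apply the recurrence (x_{n+1}, y_{n+1}) = (x₁x_n + 155y₁y_n, x₁y_n + y₁x_n) repeatedly.
  From (x_1, y_1) = (249, 20): x_2 = 249·249 + 155·20·20 = 124001; y_2 = 249·20 + 20·249 = 9960.
Step 3: Verify x_2² - 155·y_2² = 15376248001 - 15376248000 = 1 (should be 1). ✓

(x_1, y_1) = (249, 20); (x_2, y_2) = (124001, 9960).


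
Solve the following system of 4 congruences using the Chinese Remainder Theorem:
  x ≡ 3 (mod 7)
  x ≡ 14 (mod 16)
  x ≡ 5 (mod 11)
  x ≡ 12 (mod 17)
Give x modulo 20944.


Product of moduli M = 7 · 16 · 11 · 17 = 20944.
Merge one congruence at a time:
  Start: x ≡ 3 (mod 7).
  Combine with x ≡ 14 (mod 16); new modulus lcm = 112.
    Write x = 3 + 7·t and substitute into x ≡ 14 (mod 16): 7·t ≡ 14 − 3 = 11 (mod 16).
    The inverse of 7 mod 16 is 7 (since 7·7 = 49 = 3·16 + 1), so t ≡ 7·11 = 77 ≡ 13 (mod 16).
    Then x = 3 + 7·13 = 94, valid modulo lcm(7, 16) = 112: x ≡ 94 (mod 112).
  Combine with x ≡ 5 (mod 11); new modulus lcm = 1232.
    Write x = 94 + 112·t and substitute into x ≡ 5 (mod 11): 112·t ≡ 5 − 94 = -89 (mod 11).
    Reduce coefficients mod 11: 2·t ≡ 10 (mod 11).
    The inverse of 2 mod 11 is 6 (since 2·6 = 12 = 1·11 + 1), so t ≡ 6·10 = 60 ≡ 5 (mod 11).
    Then x = 94 + 112·5 = 654, valid modulo lcm(112, 11) = 1232: x ≡ 654 (mod 1232).
  Combine with x ≡ 12 (mod 17); new modulus lcm = 20944.
    Write x = 654 + 1232·t and substitute into x ≡ 12 (mod 17): 1232·t ≡ 12 − 654 = -642 (mod 17).
    Reduce coefficients mod 17: 8·t ≡ 4 (mod 17).
    The inverse of 8 mod 17 is 15 (since 8·15 = 120 = 7·17 + 1), so t ≡ 15·4 = 60 ≡ 9 (mod 17).
    Then x = 654 + 1232·9 = 11742, valid modulo lcm(1232, 17) = 20944: x ≡ 11742 (mod 20944).
Verify against each original: 11742 mod 7 = 3, 11742 mod 16 = 14, 11742 mod 11 = 5, 11742 mod 17 = 12.

x ≡ 11742 (mod 20944).


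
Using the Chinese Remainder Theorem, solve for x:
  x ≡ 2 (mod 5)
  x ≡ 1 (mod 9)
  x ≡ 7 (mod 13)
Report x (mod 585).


Moduli 5, 9, 13 are pairwise coprime; by CRT there is a unique solution modulo M = 5 · 9 · 13 = 585.
Solve pairwise, accumulating the modulus:
  Start with x ≡ 2 (mod 5).
  Combine with x ≡ 1 (mod 9): since gcd(5, 9) = 1, we get a unique residue mod 45.
    Write x = 2 + 5·t and substitute into x ≡ 1 (mod 9): 5·t ≡ 1 − 2 = -1 (mod 9).
    Reduce coefficients mod 9: 5·t ≡ 8 (mod 9).
    The inverse of 5 mod 9 is 2 (since 5·2 = 10 = 1·9 + 1), so t ≡ 2·8 = 16 ≡ 7 (mod 9).
    Then x = 2 + 5·7 = 37, valid modulo lcm(5, 9) = 45: x ≡ 37 (mod 45).
  Combine with x ≡ 7 (mod 13): since gcd(45, 13) = 1, we get a unique residue mod 585.
    Write x = 37 + 45·t and substitute into x ≡ 7 (mod 13): 45·t ≡ 7 − 37 = -30 (mod 13).
    Reduce coefficients mod 13: 6·t ≡ 9 (mod 13).
    The inverse of 6 mod 13 is 11 (since 6·11 = 66 = 5·13 + 1), so t ≡ 11·9 = 99 ≡ 8 (mod 13).
    Then x = 37 + 45·8 = 397, valid modulo lcm(45, 13) = 585: x ≡ 397 (mod 585).
Verify: 397 mod 5 = 2 ✓, 397 mod 9 = 1 ✓, 397 mod 13 = 7 ✓.

x ≡ 397 (mod 585).


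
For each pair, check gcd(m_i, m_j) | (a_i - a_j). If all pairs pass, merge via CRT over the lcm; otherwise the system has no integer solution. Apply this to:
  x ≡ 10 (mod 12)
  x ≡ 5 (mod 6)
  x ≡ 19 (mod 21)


Moduli 12, 6, 21 are not pairwise coprime, so CRT works modulo lcm(m_i) when all pairwise compatibility conditions hold.
Pairwise compatibility: gcd(m_i, m_j) must divide a_i - a_j for every pair.
Merge one congruence at a time:
  Start: x ≡ 10 (mod 12).
  Combine with x ≡ 5 (mod 6): gcd(12, 6) = 6, and 5 - 10 = -5 is NOT divisible by 6.
    ⇒ system is inconsistent (no integer solution).

No solution (the system is inconsistent).


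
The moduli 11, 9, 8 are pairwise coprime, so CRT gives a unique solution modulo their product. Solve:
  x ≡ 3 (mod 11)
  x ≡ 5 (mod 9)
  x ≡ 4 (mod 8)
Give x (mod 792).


Moduli 11, 9, 8 are pairwise coprime; by CRT there is a unique solution modulo M = 11 · 9 · 8 = 792.
Solve pairwise, accumulating the modulus:
  Start with x ≡ 3 (mod 11).
  Combine with x ≡ 5 (mod 9): since gcd(11, 9) = 1, we get a unique residue mod 99.
    Write x = 3 + 11·t and substitute into x ≡ 5 (mod 9): 11·t ≡ 5 − 3 = 2 (mod 9).
    Reduce coefficients mod 9: 2·t ≡ 2 (mod 9).
    The inverse of 2 mod 9 is 5 (since 2·5 = 10 = 1·9 + 1), so t ≡ 5·2 = 10 ≡ 1 (mod 9).
    Then x = 3 + 11·1 = 14, valid modulo lcm(11, 9) = 99: x ≡ 14 (mod 99).
  Combine with x ≡ 4 (mod 8): since gcd(99, 8) = 1, we get a unique residue mod 792.
    Write x = 14 + 99·t and substitute into x ≡ 4 (mod 8): 99·t ≡ 4 − 14 = -10 (mod 8).
    Reduce coefficients mod 8: 3·t ≡ 6 (mod 8).
    The inverse of 3 mod 8 is 3 (since 3·3 = 9 = 1·8 + 1), so t ≡ 3·6 = 18 ≡ 2 (mod 8).
    Then x = 14 + 99·2 = 212, valid modulo lcm(99, 8) = 792: x ≡ 212 (mod 792).
Verify: 212 mod 11 = 3 ✓, 212 mod 9 = 5 ✓, 212 mod 8 = 4 ✓.

x ≡ 212 (mod 792).


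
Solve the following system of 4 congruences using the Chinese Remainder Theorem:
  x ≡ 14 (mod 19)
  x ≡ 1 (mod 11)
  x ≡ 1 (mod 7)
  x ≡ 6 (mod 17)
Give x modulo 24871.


Product of moduli M = 19 · 11 · 7 · 17 = 24871.
Merge one congruence at a time:
  Start: x ≡ 14 (mod 19).
  Combine with x ≡ 1 (mod 11); new modulus lcm = 209.
    Write x = 14 + 19·t and substitute into x ≡ 1 (mod 11): 19·t ≡ 1 − 14 = -13 (mod 11).
    Reduce coefficients mod 11: 8·t ≡ 9 (mod 11).
    The inverse of 8 mod 11 is 7 (since 8·7 = 56 = 5·11 + 1), so t ≡ 7·9 = 63 ≡ 8 (mod 11).
    Then x = 14 + 19·8 = 166, valid modulo lcm(19, 11) = 209: x ≡ 166 (mod 209).
  Combine with x ≡ 1 (mod 7); new modulus lcm = 1463.
    Write x = 166 + 209·t and substitute into x ≡ 1 (mod 7): 209·t ≡ 1 − 166 = -165 (mod 7).
    Reduce coefficients mod 7: 6·t ≡ 3 (mod 7).
    The inverse of 6 mod 7 is 6 (since 6·6 = 36 = 5·7 + 1), so t ≡ 6·3 = 18 ≡ 4 (mod 7).
    Then x = 166 + 209·4 = 1002, valid modulo lcm(209, 7) = 1463: x ≡ 1002 (mod 1463).
  Combine with x ≡ 6 (mod 17); new modulus lcm = 24871.
    Write x = 1002 + 1463·t and substitute into x ≡ 6 (mod 17): 1463·t ≡ 6 − 1002 = -996 (mod 17).
    Reduce coefficients mod 17: 1·t ≡ 7 (mod 17).
    So t ≡ 7 (mod 17).
    Then x = 1002 + 1463·7 = 11243, valid modulo lcm(1463, 17) = 24871: x ≡ 11243 (mod 24871).
Verify against each original: 11243 mod 19 = 14, 11243 mod 11 = 1, 11243 mod 7 = 1, 11243 mod 17 = 6.

x ≡ 11243 (mod 24871).


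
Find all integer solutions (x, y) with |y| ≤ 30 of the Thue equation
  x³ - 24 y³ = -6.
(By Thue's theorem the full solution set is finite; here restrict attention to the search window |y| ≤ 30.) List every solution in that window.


The equation is x³ - 24y³ = -6. For fixed y, x³ = 24·y³ − 6, so a solution requires the RHS to be a perfect cube.
Strategy: iterate y from -30 to 30, compute RHS = 24·y³ − 6, and check whether it is a (positive or negative) perfect cube.
Check small values of y:
  y = 0: RHS = -6 is not a perfect cube.
  y = 1: RHS = 18 is not a perfect cube.
  y = -1: RHS = -30 is not a perfect cube.
  y = 2: RHS = 186 is not a perfect cube.
  y = -2: RHS = -198 is not a perfect cube.
  y = 3: RHS = 642 is not a perfect cube.
  y = -3: RHS = -654 is not a perfect cube.
Continuing the search up to |y| = 30 finds no solutions either.
No (x, y) in the scanned range satisfies the equation.

No integer solutions with |y| ≤ 30.


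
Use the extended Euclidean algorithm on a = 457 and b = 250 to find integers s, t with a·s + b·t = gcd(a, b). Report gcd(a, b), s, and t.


Euclidean algorithm on (457, 250) — divide until remainder is 0:
  457 = 1 · 250 + 207
  250 = 1 · 207 + 43
  207 = 4 · 43 + 35
  43 = 1 · 35 + 8
  35 = 4 · 8 + 3
  8 = 2 · 3 + 2
  3 = 1 · 2 + 1
  2 = 2 · 1 + 0
gcd(457, 250) = 1.
Track Bezout coefficients alongside the remainders: start with r₀ = 457 = a·1 + b·0 (s = 1, t = 0) and r₁ = 250 = a·0 + b·1 (s = 0, t = 1); each new remainder r_{k+1} = r_{k-1} − q_k·r_k inherits s_{k+1} = s_{k-1} − q_k·s_k, t_{k+1} = t_{k-1} − q_k·t_k, so r_k = a·s_k + b·t_k at every step:
  q = 1: r = 207, s = 1 − 1·0 = 1, t = 0 − 1·1 = -1  (check: 457·1 + 250·(-1) = 207)
  q = 1: r = 43, s = 0 − 1·1 = -1, t = 1 − 1·(-1) = 2  (check: 457·(-1) + 250·2 = 43)
  q = 4: r = 35, s = 1 − 4·(-1) = 5, t = -1 − 4·2 = -9  (check: 457·5 + 250·(-9) = 35)
  q = 1: r = 8, s = -1 − 1·5 = -6, t = 2 − 1·(-9) = 11  (check: 457·(-6) + 250·11 = 8)
  q = 4: r = 3, s = 5 − 4·(-6) = 29, t = -9 − 4·11 = -53  (check: 457·29 + 250·(-53) = 3)
  q = 2: r = 2, s = -6 − 2·29 = -64, t = 11 − 2·(-53) = 117  (check: 457·(-64) + 250·117 = 2)
  q = 1: r = 1, s = 29 − 1·(-64) = 93, t = -53 − 1·117 = -170  (check: 457·93 + 250·(-170) = 1)
The row with r = 1 (the gcd) gives the Bezout coefficients s = 93, t = -170.
Result: 457 · (93) + 250 · (-170) = 1.

gcd(457, 250) = 1; s = 93, t = -170 (check: 457·93 + 250·(-170) = 1).


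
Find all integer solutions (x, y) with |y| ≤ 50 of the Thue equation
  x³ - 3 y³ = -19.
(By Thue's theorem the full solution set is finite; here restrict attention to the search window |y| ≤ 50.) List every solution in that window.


The equation is x³ - 3y³ = -19. For fixed y, x³ = 3·y³ − 19, so a solution requires the RHS to be a perfect cube.
Strategy: iterate y from -50 to 50, compute RHS = 3·y³ − 19, and check whether it is a (positive or negative) perfect cube.
Check small values of y:
  y = 0: RHS = -19 is not a perfect cube.
  y = 1: RHS = -16 is not a perfect cube.
  y = -1: RHS = -22 is not a perfect cube.
  y = 2: RHS = 5 is not a perfect cube.
  y = -2: RHS = -43 is not a perfect cube.
  y = 3: RHS = 62 is not a perfect cube.
  y = -3: RHS = -100 is not a perfect cube.
Continuing the search up to |y| = 50 finds no solutions either.
No (x, y) in the scanned range satisfies the equation.

No integer solutions with |y| ≤ 50.


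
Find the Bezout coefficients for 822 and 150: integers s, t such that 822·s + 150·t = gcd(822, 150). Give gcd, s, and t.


Euclidean algorithm on (822, 150) — divide until remainder is 0:
  822 = 5 · 150 + 72
  150 = 2 · 72 + 6
  72 = 12 · 6 + 0
gcd(822, 150) = 6.
Track Bezout coefficients alongside the remainders: start with r₀ = 822 = a·1 + b·0 (s = 1, t = 0) and r₁ = 150 = a·0 + b·1 (s = 0, t = 1); each new remainder r_{k+1} = r_{k-1} − q_k·r_k inherits s_{k+1} = s_{k-1} − q_k·s_k, t_{k+1} = t_{k-1} − q_k·t_k, so r_k = a·s_k + b·t_k at every step:
  q = 5: r = 72, s = 1 − 5·0 = 1, t = 0 − 5·1 = -5  (check: 822·1 + 150·(-5) = 72)
  q = 2: r = 6, s = 0 − 2·1 = -2, t = 1 − 2·(-5) = 11  (check: 822·(-2) + 150·11 = 6)
The row with r = 6 (the gcd) gives the Bezout coefficients s = -2, t = 11.
Result: 822 · (-2) + 150 · (11) = 6.

gcd(822, 150) = 6; s = -2, t = 11 (check: 822·(-2) + 150·11 = 6).


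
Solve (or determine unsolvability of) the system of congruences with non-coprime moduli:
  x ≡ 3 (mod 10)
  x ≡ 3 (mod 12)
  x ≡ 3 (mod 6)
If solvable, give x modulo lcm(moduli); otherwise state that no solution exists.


Moduli 10, 12, 6 are not pairwise coprime, so CRT works modulo lcm(m_i) when all pairwise compatibility conditions hold.
Pairwise compatibility: gcd(m_i, m_j) must divide a_i - a_j for every pair.
Merge one congruence at a time:
  Start: x ≡ 3 (mod 10).
  Combine with x ≡ 3 (mod 12): gcd(10, 12) = 2; 3 - 3 = 0, which IS divisible by 2, so compatible.
    Write x = 3 + 10·t and substitute into x ≡ 3 (mod 12): 10·t ≡ 3 − 3 = 0 (mod 12).
    Divide the congruence (and modulus) by g = 2: 5·t ≡ 0 (mod 6).
    The inverse of 5 mod 6 is 5 (since 5·5 = 25 = 4·6 + 1), so t ≡ 5·0 = 0 ≡ 0 (mod 6).
    Then x = 3 + 10·0 = 3, valid modulo lcm(10, 12) = 60: x ≡ 3 (mod 60).
  Combine with x ≡ 3 (mod 6): gcd(60, 6) = 6; 3 - 3 = 0, which IS divisible by 6, so compatible.
    Write x = 3 + 60·t and substitute into x ≡ 3 (mod 6): 60·t ≡ 3 − 3 = 0 (mod 6).
    Divide the congruence (and modulus) by g = 6: 10·t ≡ 0 (mod 1).
    Modulo 1 every t works; take t = 0.
    Then x = 3 + 60·0 = 3, valid modulo lcm(60, 6) = 60: x ≡ 3 (mod 60).
Verify: 3 mod 10 = 3, 3 mod 12 = 3, 3 mod 6 = 3.

x ≡ 3 (mod 60).


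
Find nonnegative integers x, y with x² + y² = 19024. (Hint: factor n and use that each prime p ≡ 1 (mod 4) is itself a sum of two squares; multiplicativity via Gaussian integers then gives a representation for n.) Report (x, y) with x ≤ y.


Step 1: Factor n = 19024 = 2^4 · 29 · 41.
Step 2: Check the mod-4 condition on each prime factor: 2 = 2 (special); 29 ≡ 1 (mod 4), exponent 1; 41 ≡ 1 (mod 4), exponent 1.
All primes ≡ 3 (mod 4) appear to even exponent (or don't appear), so by the two-squares theorem n IS expressible as a sum of two squares.
Step 3: Build a representation. Group n = k² · m with k = 4 and m = 29 · 41 = 1189 (a product of primes ≡ 1 (mod 4)); a representation of m scales to one of n via (k·x)² + (k·y)² = k²(x² + y²). Each prime p ≡ 1 (mod 4) is itself a sum of two squares; find a² by testing p − a² for a perfect square:
  29: 29 − 1² = 28, 29 − 2² = 25 = 5² ⇒ 29 = 2² + 5².
  41: 41 − 1² = 40, 41 − 2² = 37, 41 − 3² = 32, 41 − 4² = 25 = 5² ⇒ 41 = 4² + 5².
  Combine using the Brahmagupta–Fibonacci identity (a² + b²)(c² + d²) = (ac − bd)² + (ad + bc)² = (ac + bd)² + (ad − bc)²:
  29 · 41 = 1189: from (2² + 5²)(4² + 5²), take (2·4 − 5·5, 2·5 + 5·4) = (8 − 25, 10 + 20) = (-17, 30); dropping signs (only squares matter) gives (17, 30); check 17² + 30² = 289 + 900 = 1189 ✓.
  Scale by k = 4: (4·17, 4·30) = (68, 120).
Step 4: Order so x ≤ y and verify: 68² + 120² = 4624 + 14400 = 19024 = n. ✓

n = 19024 = 68² + 120² (one valid representation with x ≤ y).


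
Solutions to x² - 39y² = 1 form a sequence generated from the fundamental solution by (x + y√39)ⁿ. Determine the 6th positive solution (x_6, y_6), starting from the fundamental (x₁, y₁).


Step 1: Find the fundamental solution (x₁, y₁) of x² - 39y² = 1.
  Expand √39 as a continued fraction. a₀ = ⌊√39⌋ = 6; iterate m_{k+1} = d_k·a_k − m_k, d_{k+1} = (39 − m_{k+1}²)/d_k, a_{k+1} = ⌊(a₀ + m_{k+1})/d_{k+1}⌋ (starting m₀ = 0, d₀ = 1), with convergents p_k = a_k·p_{k-1} + p_{k-2}, q_k = a_k·q_{k-1} + q_{k-2} (p₋₁ = 1, q₋₁ = 0):
  k = 0: a₀ = 6; p₀/q₀ = 6/1; p₀² − 39·q₀² = 36 − 39 = -3.
  k = 1: m = 6, d = 3, a = ⌊(6 + 6)/3⌋ = 4; p/q = (4·6 + 1)/(4·1 + 0) = 25/4; p² − 39·q² = 625 − 624 = 1.
  The first convergent with p² − 39·q² = 1 gives the fundamental solution (x₁, y₁) = (25, 4).
Step 2: Apply the recurrence (x_{n+1}, y_{n+1}) = (x₁x_n + 39y₁y_n, x₁y_n + y₁x_n) repeatedly.
  From (x_1, y_1) = (25, 4): x_2 = 25·25 + 39·4·4 = 1249; y_2 = 25·4 + 4·25 = 200.
  From (x_2, y_2) = (1249, 200): x_3 = 25·1249 + 39·4·200 = 62425; y_3 = 25·200 + 4·1249 = 9996.
  From (x_3, y_3) = (62425, 9996): x_4 = 25·62425 + 39·4·9996 = 3120001; y_4 = 25·9996 + 4·62425 = 499600.
  From (x_4, y_4) = (3120001, 499600): x_5 = 25·3120001 + 39·4·499600 = 155937625; y_5 = 25·499600 + 4·3120001 = 24970004.
  From (x_5, y_5) = (155937625, 24970004): x_6 = 25·155937625 + 39·4·24970004 = 7793761249; y_6 = 25·24970004 + 4·155937625 = 1248000600.
Step 3: Verify x_6² - 39·y_6² = 60742714406414040001 - 60742714406414040000 = 1 (should be 1). ✓

(x_1, y_1) = (25, 4); (x_6, y_6) = (7793761249, 1248000600).
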